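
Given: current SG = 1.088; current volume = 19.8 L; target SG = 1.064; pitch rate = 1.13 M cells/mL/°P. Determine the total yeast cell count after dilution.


V_w = V·((SG_c−1)/(SG_t−1)−1);  °P = 259 − 259/SG_t;  cells = rate·(V+V_w)·°P
V_w = 19.8·((1.088−1)/(1.064−1)−1) = 7.4250
V_final = 19.8 + 7.4250 = 27.2250
°P = 259 − 259/1.064 = 15.5789
cells = 1.13·27.2250·15.5789

479.2746 billion cells


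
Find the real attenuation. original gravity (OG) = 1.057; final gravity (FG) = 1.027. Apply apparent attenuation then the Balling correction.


AA = (OG−FG)/(OG−1)·100;  RA = AA·0.8192
AA = (1.057 − 1.027)/(1.057 − 1)·100 = 52.6316
RA = 52.6316·0.8192

43.1158 %


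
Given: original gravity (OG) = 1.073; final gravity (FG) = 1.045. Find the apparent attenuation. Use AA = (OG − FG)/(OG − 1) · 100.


AA = (1.073 − 1.045)/(1.073 − 1) · 100

38.3562 %


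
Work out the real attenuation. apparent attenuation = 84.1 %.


RA = AA · 0.8192
RA = 84.1 · 0.8192

68.8947 %


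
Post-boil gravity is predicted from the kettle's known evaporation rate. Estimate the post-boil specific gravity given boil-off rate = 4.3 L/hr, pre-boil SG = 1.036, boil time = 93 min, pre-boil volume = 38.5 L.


V_post = V_pre − rate·(t/60);  SG_post = 1 + (SG_pre−1)·V_pre/V_post
V_post = 38.5 − 4.3·(93/60) = 31.8350
SG_post = 1 + (1.036 − 1)·38.5/31.8350

1.0435


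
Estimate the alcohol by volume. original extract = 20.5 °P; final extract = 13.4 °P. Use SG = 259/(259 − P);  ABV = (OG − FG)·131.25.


OG = 259/(259 − 20.5) = 1.0860
FG = 259/(259 − 13.4) = 1.0546
ABV = (1.0860 − 1.0546)·131.25

4.1204 % ABV


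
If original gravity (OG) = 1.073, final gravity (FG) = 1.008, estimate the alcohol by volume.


ABV = (OG − FG) · 131.25
ABV = (1.073 − 1.008) · 131.25

8.5312 % ABV


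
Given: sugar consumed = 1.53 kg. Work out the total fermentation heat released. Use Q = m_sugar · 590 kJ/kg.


Q = 1.53 · 590

902.7000 kJ


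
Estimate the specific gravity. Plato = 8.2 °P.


SG = 259/(259 − P)
SG = 259/(259 − 8.2)

1.0327


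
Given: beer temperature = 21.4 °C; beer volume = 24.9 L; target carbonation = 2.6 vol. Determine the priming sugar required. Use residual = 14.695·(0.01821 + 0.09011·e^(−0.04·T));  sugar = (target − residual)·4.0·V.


residual = 14.695·(0.01821 + 0.09011·e^(−0.04·21.4)) = 0.8302
sugar = (2.6 − 0.8302)·4.0·24.9

176.2742 g


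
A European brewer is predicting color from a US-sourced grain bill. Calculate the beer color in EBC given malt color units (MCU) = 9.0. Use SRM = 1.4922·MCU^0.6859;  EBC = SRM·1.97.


SRM = 1.4922·9.0^0.6859 = 6.7351
EBC = 6.7351·1.97

13.2681 EBC


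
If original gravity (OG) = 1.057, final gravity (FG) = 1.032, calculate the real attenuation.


AA = (OG−FG)/(OG−1)·100;  RA = AA·0.8192
AA = (1.057 − 1.032)/(1.057 − 1)·100 = 43.8596
RA = 43.8596·0.8192

35.9298 %


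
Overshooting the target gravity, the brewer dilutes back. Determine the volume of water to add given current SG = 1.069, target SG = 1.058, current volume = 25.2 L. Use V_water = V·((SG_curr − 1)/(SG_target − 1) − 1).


V_water = 25.2·((1.069 − 1)/(1.058 − 1) − 1)

4.7793 L


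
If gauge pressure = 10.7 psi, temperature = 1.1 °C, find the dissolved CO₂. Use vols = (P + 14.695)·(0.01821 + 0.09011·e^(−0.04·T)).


vols = (10.7 + 14.695)·(0.01821 + 0.09011·e^(−0.04·1.1))

2.6523 volumes


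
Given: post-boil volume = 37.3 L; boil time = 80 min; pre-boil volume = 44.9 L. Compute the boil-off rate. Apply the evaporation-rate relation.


rate = (V_pre − V_post) / (t_min/60)
rate = (44.9 − 37.3) / (80/60)

5.7000 L/hr


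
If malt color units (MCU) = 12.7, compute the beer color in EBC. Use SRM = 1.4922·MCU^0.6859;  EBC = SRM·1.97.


SRM = 1.4922·12.7^0.6859 = 8.5295
EBC = 8.5295·1.97

16.8032 EBC


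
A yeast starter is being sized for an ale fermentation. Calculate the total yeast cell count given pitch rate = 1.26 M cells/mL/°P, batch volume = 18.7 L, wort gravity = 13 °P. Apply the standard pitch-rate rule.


cells (billions) = rate · V_L · °P
cells = 1.26 · 18.7 · 13

306.3060 billion cells


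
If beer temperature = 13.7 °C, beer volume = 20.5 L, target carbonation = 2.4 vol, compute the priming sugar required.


residual = 14.695·(0.01821 + 0.09011·e^(−0.04·T));  sugar = (target − residual)·4.0·V
residual = 14.695·(0.01821 + 0.09011·e^(−0.04·13.7)) = 1.0331
sugar = (2.4 − 1.0331)·4.0·20.5

112.0856 g


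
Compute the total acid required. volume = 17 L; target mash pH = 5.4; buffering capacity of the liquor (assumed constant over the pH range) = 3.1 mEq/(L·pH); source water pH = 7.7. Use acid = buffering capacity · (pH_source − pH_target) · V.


acid = 3.1 · (7.7 − 5.4) · 17

121.2100 mEq


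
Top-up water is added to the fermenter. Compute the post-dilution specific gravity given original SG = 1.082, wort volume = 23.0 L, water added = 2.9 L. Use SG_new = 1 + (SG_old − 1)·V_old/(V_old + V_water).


pts = (1.082 − 1)·1000·23.0/(23.0 + 2.9) = 72.8185
SG_new = 1 + 72.8185/1000

1.0728


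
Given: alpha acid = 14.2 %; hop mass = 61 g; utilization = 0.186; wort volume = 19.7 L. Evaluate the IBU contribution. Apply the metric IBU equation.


IBU = (α/100)·mass·U·1000 / V
IBU = (14.2/100)·61·0.186·1000 / 19.7

81.7834 IBU


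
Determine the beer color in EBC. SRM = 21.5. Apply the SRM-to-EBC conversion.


EBC = SRM · 1.97
EBC = 21.5 · 1.97

42.3550 EBC


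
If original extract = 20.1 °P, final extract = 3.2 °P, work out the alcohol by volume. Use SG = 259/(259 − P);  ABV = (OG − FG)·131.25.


OG = 259/(259 − 20.1) = 1.0841
FG = 259/(259 − 3.2) = 1.0125
ABV = (1.0841 − 1.0125)·131.25

9.4009 % ABV


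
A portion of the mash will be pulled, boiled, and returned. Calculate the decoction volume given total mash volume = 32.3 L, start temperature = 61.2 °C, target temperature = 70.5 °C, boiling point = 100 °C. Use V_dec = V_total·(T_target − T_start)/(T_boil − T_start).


V_dec = 32.3·(70.5 − 61.2)/(100 − 61.2)

7.7420 L


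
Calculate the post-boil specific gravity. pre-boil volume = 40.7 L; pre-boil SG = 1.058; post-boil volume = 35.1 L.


SG_post = 1 + (SG_pre − 1)·V_pre/V_post
pts_pre = (1.058 − 1)·1000 = 58.0000
pts_post = 58.0000·40.7/35.1 = 67.2536
SG_post = 1 + 67.2536/1000

1.0673


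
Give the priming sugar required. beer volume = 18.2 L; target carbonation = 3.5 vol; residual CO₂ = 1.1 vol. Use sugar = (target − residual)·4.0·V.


sugar = (3.5 − 1.1)·4.0·18.2

174.7200 g


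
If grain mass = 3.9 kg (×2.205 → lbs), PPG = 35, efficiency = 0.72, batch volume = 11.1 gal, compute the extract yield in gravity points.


points = lbs × PPG × eff / vol
lbs = 3.9 × 2.205 = 8.5995
points = 8.5995 × 35 × 0.72 / 11.1

19.5232 points


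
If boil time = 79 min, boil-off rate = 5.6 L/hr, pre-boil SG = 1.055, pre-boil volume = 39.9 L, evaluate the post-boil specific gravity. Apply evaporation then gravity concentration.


V_post = V_pre − rate·(t/60);  SG_post = 1 + (SG_pre−1)·V_pre/V_post
V_post = 39.9 − 5.6·(79/60) = 32.5267
SG_post = 1 + (1.055 − 1)·39.9/32.5267

1.0675


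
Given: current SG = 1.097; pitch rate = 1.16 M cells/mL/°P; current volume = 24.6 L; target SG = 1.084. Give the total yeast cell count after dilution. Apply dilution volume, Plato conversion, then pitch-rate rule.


V_w = V·((SG_c−1)/(SG_t−1)−1);  °P = 259 − 259/SG_t;  cells = rate·(V+V_w)·°P
V_w = 24.6·((1.097−1)/(1.084−1)−1) = 3.8071
V_final = 24.6 + 3.8071 = 28.4071
°P = 259 − 259/1.084 = 20.0701
cells = 1.16·28.4071·20.0701

661.3560 billion cells


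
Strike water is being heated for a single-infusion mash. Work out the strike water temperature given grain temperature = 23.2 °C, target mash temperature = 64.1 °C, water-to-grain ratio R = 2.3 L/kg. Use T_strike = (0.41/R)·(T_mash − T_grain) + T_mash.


T_strike = (0.41/2.3)·(64.1 − 23.2) + 64.1

71.3909 °C


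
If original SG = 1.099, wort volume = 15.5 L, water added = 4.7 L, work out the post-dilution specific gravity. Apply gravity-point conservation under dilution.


SG_new = 1 + (SG_old − 1)·V_old/(V_old + V_water)
pts = (1.099 − 1)·1000·15.5/(15.5 + 4.7) = 75.9653
SG_new = 1 + 75.9653/1000

1.0760


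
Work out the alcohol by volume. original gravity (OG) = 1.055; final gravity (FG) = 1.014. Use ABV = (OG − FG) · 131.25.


ABV = (1.055 − 1.014) · 131.25

5.3812 % ABV


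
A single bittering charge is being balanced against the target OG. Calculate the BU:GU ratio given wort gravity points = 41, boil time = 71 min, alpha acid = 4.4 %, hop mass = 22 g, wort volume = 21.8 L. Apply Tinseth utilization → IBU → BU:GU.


U = 1.65·0.000125^(GP/1000)·(1−e^(−0.04t))/4.15;  IBU = (α/100)·m·U·1000/V;  BU:GU = IBU/GP
U = 1.65·0.000125^(41/1000)·(1−e^(−0.04·71))/4.15 = 0.2590
IBU = (4.4/100)·22·0.2590·1000/21.8 = 11.4996
BU:GU = 11.4996/41

0.2805


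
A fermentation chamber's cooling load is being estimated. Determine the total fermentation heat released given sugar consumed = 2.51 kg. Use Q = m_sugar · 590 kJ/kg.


Q = 2.51 · 590

1480.9000 kJ


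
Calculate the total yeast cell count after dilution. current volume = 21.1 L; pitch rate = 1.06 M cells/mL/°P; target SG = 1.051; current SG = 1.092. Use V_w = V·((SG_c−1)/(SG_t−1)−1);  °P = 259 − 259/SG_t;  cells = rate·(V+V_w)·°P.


V_w = 21.1·((1.092−1)/(1.051−1)−1) = 16.9627
V_final = 21.1 + 16.9627 = 38.0627
°P = 259 − 259/1.051 = 12.5680
cells = 1.06·38.0627·12.5680

507.0762 billion cells


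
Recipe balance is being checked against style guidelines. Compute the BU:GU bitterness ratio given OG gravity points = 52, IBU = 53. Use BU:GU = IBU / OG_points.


BU:GU = 53 / 52

1.0192


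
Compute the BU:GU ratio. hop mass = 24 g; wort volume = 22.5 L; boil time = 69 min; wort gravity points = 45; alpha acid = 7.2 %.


U = 1.65·0.000125^(GP/1000)·(1−e^(−0.04t))/4.15;  IBU = (α/100)·m·U·1000/V;  BU:GU = IBU/GP
U = 1.65·0.000125^(45/1000)·(1−e^(−0.04·69))/4.15 = 0.2485
IBU = (7.2/100)·24·0.2485·1000/22.5 = 19.0881
BU:GU = 19.0881/45

0.4242


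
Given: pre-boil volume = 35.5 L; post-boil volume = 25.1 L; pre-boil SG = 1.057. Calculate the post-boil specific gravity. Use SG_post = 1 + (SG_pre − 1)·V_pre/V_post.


pts_pre = (1.057 − 1)·1000 = 57.0000
pts_post = 57.0000·35.5/25.1 = 80.6175
SG_post = 1 + 80.6175/1000

1.0806


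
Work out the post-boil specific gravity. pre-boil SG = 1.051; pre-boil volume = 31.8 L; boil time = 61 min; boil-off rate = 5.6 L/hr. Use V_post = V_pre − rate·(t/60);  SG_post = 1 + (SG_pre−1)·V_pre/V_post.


V_post = 31.8 − 5.6·(61/60) = 26.1067
SG_post = 1 + (1.051 − 1)·31.8/26.1067

1.0621


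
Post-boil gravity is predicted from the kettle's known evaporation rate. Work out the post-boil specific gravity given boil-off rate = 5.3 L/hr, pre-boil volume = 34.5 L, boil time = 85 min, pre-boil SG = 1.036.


V_post = V_pre − rate·(t/60);  SG_post = 1 + (SG_pre−1)·V_pre/V_post
V_post = 34.5 − 5.3·(85/60) = 26.9917
SG_post = 1 + (1.036 − 1)·34.5/26.9917

1.0460


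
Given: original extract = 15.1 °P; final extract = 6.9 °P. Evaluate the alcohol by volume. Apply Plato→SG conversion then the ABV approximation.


SG = 259/(259 − P);  ABV = (OG − FG)·131.25
OG = 259/(259 − 15.1) = 1.0619
FG = 259/(259 − 6.9) = 1.0274
ABV = (1.0619 − 1.0274)·131.25

4.5334 % ABV


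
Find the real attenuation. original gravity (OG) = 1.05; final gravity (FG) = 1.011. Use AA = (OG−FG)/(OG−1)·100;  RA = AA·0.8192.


AA = (1.05 − 1.011)/(1.05 − 1)·100 = 78.0000
RA = 78.0000·0.8192

63.8976 %


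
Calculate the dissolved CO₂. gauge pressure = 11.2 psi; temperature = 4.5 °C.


vols = (P + 14.695)·(0.01821 + 0.09011·e^(−0.04·T))
vols = (11.2 + 14.695)·(0.01821 + 0.09011·e^(−0.04·4.5))

2.4206 volumes


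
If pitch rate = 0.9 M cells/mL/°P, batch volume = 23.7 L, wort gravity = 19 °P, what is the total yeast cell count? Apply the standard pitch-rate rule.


cells (billions) = rate · V_L · °P
cells = 0.9 · 23.7 · 19

405.2700 billion cells


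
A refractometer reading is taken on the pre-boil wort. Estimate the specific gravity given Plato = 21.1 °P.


SG = 259/(259 − P)
SG = 259/(259 − 21.1)

1.0887


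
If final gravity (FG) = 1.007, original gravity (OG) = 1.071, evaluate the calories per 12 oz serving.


ABW = (OG−FG)·131.25·0.79/FG;  °P = 259 − 259/SG (for OG→OE and FG→AE);  RE = 0.1808·OE + 0.8192·AE;  Cal = (6.9·ABW + 4·(RE−0.1))·FG·3.55
ABW = (1.071 − 1.007)·131.25·0.79/1.007 = 6.5899
OE = 259 − 259/1.071 = 17.1699 °P
AE = 259 − 259/1.007 = 1.8004 °P
RE = 0.1808·17.1699 + 0.8192·1.8004 = 4.5792 °P
Cal = (6.9·6.5899 + 4·(4.5792−0.1))·1.007·3.55

226.5988 kcal


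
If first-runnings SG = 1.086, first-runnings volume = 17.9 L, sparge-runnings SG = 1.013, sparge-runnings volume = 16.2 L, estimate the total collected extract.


total = Σ (SG_i − 1)·1000·V_i
first = (1.086 − 1)·1000·17.9 = 1539.4000
sparge = (1.013 − 1)·1000·16.2 = 210.6000
total = 1539.4000 + 210.6000

1750.0000 gravity·L


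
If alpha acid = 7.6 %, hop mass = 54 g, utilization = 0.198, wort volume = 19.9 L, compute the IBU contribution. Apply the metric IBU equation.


IBU = (α/100)·mass·U·1000 / V
IBU = (7.6/100)·54·0.198·1000 / 19.9

40.8338 IBU


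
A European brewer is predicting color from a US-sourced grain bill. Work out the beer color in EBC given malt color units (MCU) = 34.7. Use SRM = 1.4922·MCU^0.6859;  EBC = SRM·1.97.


SRM = 1.4922·34.7^0.6859 = 16.9957
EBC = 16.9957·1.97

33.4815 EBC


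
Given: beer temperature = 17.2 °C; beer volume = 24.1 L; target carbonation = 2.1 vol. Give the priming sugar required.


residual = 14.695·(0.01821 + 0.09011·e^(−0.04·T));  sugar = (target − residual)·4.0·V
residual = 14.695·(0.01821 + 0.09011·e^(−0.04·17.2)) = 0.9331
sugar = (2.1 − 0.9331)·4.0·24.1

112.4896 g


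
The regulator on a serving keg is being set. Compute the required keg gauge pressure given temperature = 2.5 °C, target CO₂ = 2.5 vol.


psi = vols/(0.01821 + 0.09011·e^(−0.04·T)) − 14.695
psi = 2.5/(0.01821 + 0.09011·e^(−0.04·2.5)) − 14.695

10.3689 psi


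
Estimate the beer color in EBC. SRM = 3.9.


EBC = SRM · 1.97
EBC = 3.9 · 1.97

7.6830 EBC


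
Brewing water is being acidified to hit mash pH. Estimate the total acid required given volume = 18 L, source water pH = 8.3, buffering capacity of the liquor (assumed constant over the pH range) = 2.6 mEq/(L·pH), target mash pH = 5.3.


acid = buffering capacity · (pH_source − pH_target) · V
acid = 2.6 · (8.3 − 5.3) · 18

140.4000 mEq


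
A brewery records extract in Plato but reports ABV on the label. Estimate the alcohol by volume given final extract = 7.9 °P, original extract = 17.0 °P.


SG = 259/(259 − P);  ABV = (OG − FG)·131.25
OG = 259/(259 − 17.0) = 1.0702
FG = 259/(259 − 7.9) = 1.0315
ABV = (1.0702 − 1.0315)·131.25

5.0907 % ABV


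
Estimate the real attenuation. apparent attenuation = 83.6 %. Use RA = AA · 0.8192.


RA = 83.6 · 0.8192

68.4851 %


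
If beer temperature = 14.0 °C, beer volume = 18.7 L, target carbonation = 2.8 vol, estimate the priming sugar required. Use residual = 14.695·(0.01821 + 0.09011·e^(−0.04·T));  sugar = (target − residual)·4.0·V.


residual = 14.695·(0.01821 + 0.09011·e^(−0.04·14.0)) = 1.0240
sugar = (2.8 − 1.0240)·4.0·18.7

132.8469 g


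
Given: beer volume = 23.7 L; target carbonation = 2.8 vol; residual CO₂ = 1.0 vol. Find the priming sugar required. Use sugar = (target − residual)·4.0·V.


sugar = (2.8 − 1.0)·4.0·23.7

170.6400 g


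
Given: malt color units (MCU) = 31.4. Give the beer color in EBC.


SRM = 1.4922·MCU^0.6859;  EBC = SRM·1.97
SRM = 1.4922·31.4^0.6859 = 15.8698
EBC = 15.8698·1.97

31.2635 EBC


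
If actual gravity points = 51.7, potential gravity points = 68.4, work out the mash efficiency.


efficiency = actual / potential × 100
efficiency = 51.7 / 68.4 × 100

75.5848 %


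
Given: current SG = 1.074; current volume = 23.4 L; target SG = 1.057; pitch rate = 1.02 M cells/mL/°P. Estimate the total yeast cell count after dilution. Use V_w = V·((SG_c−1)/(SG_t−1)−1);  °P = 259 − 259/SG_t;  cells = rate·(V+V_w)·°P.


V_w = 23.4·((1.074−1)/(1.057−1)−1) = 6.9789
V_final = 23.4 + 6.9789 = 30.3789
°P = 259 − 259/1.057 = 13.9669
cells = 1.02·30.3789·13.9669

432.7853 billion cells


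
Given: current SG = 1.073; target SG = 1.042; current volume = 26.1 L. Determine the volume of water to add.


V_water = V·((SG_curr − 1)/(SG_target − 1) − 1)
V_water = 26.1·((1.073 − 1)/(1.042 − 1) − 1)

19.2643 L


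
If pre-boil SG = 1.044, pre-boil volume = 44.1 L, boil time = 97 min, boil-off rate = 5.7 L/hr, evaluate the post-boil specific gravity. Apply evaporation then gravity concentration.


V_post = V_pre − rate·(t/60);  SG_post = 1 + (SG_pre−1)·V_pre/V_post
V_post = 44.1 − 5.7·(97/60) = 34.8850
SG_post = 1 + (1.044 − 1)·44.1/34.8850

1.0556


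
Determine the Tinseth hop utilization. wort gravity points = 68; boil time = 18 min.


U = 1.65·0.000125^(GP/1000) · (1 − e^(−0.04·t))/4.15
bigness = 1.65·0.000125^(68/1000) = 0.8955
boil_factor = (1 − e^(−0.04·18))/4.15 = 0.1237
U = 0.8955 · 0.1237

0.1108


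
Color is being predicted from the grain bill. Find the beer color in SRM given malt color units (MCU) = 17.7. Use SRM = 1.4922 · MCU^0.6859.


SRM = 1.4922 · 17.7^0.6859

10.7106 SRM


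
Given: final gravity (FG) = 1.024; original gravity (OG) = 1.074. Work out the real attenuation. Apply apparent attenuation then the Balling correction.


AA = (OG−FG)/(OG−1)·100;  RA = AA·0.8192
AA = (1.074 − 1.024)/(1.074 − 1)·100 = 67.5676
RA = 67.5676·0.8192

55.3514 %


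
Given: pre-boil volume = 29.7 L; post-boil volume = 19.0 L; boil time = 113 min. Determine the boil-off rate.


rate = (V_pre − V_post) / (t_min/60)
rate = (29.7 − 19.0) / (113/60)

5.6814 L/hr


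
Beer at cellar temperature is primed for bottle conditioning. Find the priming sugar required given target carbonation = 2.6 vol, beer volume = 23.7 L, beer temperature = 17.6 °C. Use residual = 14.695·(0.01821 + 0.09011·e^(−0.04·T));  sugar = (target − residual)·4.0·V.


residual = 14.695·(0.01821 + 0.09011·e^(−0.04·17.6)) = 0.9225
sugar = (2.6 − 0.9225)·4.0·23.7

159.0239 g


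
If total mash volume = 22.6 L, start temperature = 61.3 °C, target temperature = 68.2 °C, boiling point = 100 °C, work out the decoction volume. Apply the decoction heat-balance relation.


V_dec = V_total·(T_target − T_start)/(T_boil − T_start)
V_dec = 22.6·(68.2 − 61.3)/(100 − 61.3)

4.0295 L


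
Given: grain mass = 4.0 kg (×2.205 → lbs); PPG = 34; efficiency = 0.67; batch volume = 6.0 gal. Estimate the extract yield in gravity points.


points = lbs × PPG × eff / vol
lbs = 4.0 × 2.205 = 8.8200
points = 8.8200 × 34 × 0.67 / 6.0

33.4866 points


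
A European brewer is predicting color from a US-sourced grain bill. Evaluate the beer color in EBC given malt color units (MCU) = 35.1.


SRM = 1.4922·MCU^0.6859;  EBC = SRM·1.97
SRM = 1.4922·35.1^0.6859 = 17.1298
EBC = 17.1298·1.97

33.7458 EBC


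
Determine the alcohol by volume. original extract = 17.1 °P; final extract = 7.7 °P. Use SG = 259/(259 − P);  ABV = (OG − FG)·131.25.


OG = 259/(259 − 17.1) = 1.0707
FG = 259/(259 − 7.7) = 1.0306
ABV = (1.0707 − 1.0306)·131.25

5.2565 % ABV


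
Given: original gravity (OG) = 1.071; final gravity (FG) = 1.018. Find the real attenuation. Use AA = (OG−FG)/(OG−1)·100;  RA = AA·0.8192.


AA = (1.071 − 1.018)/(1.071 − 1)·100 = 74.6479
RA = 74.6479·0.8192

61.1515 %


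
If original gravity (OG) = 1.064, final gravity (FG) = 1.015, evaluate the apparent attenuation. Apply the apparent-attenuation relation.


AA = (OG − FG)/(OG − 1) · 100
AA = (1.064 − 1.015)/(1.064 − 1) · 100

76.5625 %


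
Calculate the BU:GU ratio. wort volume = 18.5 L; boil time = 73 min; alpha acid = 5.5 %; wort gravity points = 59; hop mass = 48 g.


U = 1.65·0.000125^(GP/1000)·(1−e^(−0.04t))/4.15;  IBU = (α/100)·m·U·1000/V;  BU:GU = IBU/GP
U = 1.65·0.000125^(59/1000)·(1−e^(−0.04·73))/4.15 = 0.2213
IBU = (5.5/100)·48·0.2213·1000/18.5 = 31.5869
BU:GU = 31.5869/59

0.5354


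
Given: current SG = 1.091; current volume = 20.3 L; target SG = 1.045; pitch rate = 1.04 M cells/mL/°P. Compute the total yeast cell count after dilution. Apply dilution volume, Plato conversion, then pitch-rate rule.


V_w = V·((SG_c−1)/(SG_t−1)−1);  °P = 259 − 259/SG_t;  cells = rate·(V+V_w)·°P
V_w = 20.3·((1.091−1)/(1.045−1)−1) = 20.7511
V_final = 20.3 + 20.7511 = 41.0511
°P = 259 − 259/1.045 = 11.1531
cells = 1.04·41.0511·11.1531

476.1615 billion cells


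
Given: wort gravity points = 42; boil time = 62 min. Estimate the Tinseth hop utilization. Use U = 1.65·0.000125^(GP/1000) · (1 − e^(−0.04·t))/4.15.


bigness = 1.65·0.000125^(42/1000) = 1.1312
boil_factor = (1 − e^(−0.04·62))/4.15 = 0.2208
U = 1.1312 · 0.2208

0.2498


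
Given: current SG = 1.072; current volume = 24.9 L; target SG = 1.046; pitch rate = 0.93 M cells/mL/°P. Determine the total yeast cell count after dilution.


V_w = V·((SG_c−1)/(SG_t−1)−1);  °P = 259 − 259/SG_t;  cells = rate·(V+V_w)·°P
V_w = 24.9·((1.072−1)/(1.046−1)−1) = 14.0739
V_final = 24.9 + 14.0739 = 38.9739
°P = 259 − 259/1.046 = 11.3901
cells = 0.93·38.9739·11.3901

412.8410 billion cells


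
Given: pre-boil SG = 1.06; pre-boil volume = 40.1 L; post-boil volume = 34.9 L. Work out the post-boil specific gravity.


SG_post = 1 + (SG_pre − 1)·V_pre/V_post
pts_pre = (1.06 − 1)·1000 = 60.0000
pts_post = 60.0000·40.1/34.9 = 68.9398
SG_post = 1 + 68.9398/1000

1.0689


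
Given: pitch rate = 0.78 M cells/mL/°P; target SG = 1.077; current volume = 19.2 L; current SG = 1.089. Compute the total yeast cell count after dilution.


V_w = V·((SG_c−1)/(SG_t−1)−1);  °P = 259 − 259/SG_t;  cells = rate·(V+V_w)·°P
V_w = 19.2·((1.089−1)/(1.077−1)−1) = 2.9922
V_final = 19.2 + 2.9922 = 22.1922
°P = 259 − 259/1.077 = 18.5172
cells = 0.78·22.1922·18.5172

320.5309 billion cells


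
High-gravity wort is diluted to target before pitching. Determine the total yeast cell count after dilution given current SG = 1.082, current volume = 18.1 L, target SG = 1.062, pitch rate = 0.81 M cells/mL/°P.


V_w = V·((SG_c−1)/(SG_t−1)−1);  °P = 259 − 259/SG_t;  cells = rate·(V+V_w)·°P
V_w = 18.1·((1.082−1)/(1.062−1)−1) = 5.8387
V_final = 18.1 + 5.8387 = 23.9387
°P = 259 − 259/1.062 = 15.1205
cells = 0.81·23.9387·15.1205

293.1924 billion cells


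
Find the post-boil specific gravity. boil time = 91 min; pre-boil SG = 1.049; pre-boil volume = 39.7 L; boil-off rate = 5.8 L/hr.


V_post = V_pre − rate·(t/60);  SG_post = 1 + (SG_pre−1)·V_pre/V_post
V_post = 39.7 − 5.8·(91/60) = 30.9033
SG_post = 1 + (1.049 − 1)·39.7/30.9033

1.0629


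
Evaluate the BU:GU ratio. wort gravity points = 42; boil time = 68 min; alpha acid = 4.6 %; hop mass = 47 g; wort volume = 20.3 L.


U = 1.65·0.000125^(GP/1000)·(1−e^(−0.04t))/4.15;  IBU = (α/100)·m·U·1000/V;  BU:GU = IBU/GP
U = 1.65·0.000125^(42/1000)·(1−e^(−0.04·68))/4.15 = 0.2546
IBU = (4.6/100)·47·0.2546·1000/20.3 = 27.1188
BU:GU = 27.1188/42

0.6457


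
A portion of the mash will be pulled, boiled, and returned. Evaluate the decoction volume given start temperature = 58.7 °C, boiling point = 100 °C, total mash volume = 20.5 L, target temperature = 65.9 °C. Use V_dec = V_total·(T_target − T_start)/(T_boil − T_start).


V_dec = 20.5·(65.9 − 58.7)/(100 − 58.7)

3.5738 L


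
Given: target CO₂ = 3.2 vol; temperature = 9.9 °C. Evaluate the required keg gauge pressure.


psi = vols/(0.01821 + 0.09011·e^(−0.04·T)) − 14.695
psi = 3.2/(0.01821 + 0.09011·e^(−0.04·9.9)) − 14.695

25.8860 psi


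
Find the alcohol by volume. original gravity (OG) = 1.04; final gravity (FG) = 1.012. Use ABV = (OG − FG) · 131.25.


ABV = (1.04 − 1.012) · 131.25

3.6750 % ABV


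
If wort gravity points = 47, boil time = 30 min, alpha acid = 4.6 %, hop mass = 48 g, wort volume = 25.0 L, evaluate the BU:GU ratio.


U = 1.65·0.000125^(GP/1000)·(1−e^(−0.04t))/4.15;  IBU = (α/100)·m·U·1000/V;  BU:GU = IBU/GP
U = 1.65·0.000125^(47/1000)·(1−e^(−0.04·30))/4.15 = 0.1821
IBU = (4.6/100)·48·0.1821·1000/25.0 = 16.0844
BU:GU = 16.0844/47

0.3422


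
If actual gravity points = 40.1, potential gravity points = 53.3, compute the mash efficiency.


efficiency = actual / potential × 100
efficiency = 40.1 / 53.3 × 100

75.2345 %


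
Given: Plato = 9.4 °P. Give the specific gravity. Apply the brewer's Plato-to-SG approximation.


SG = 259/(259 − P)
SG = 259/(259 − 9.4)

1.0377


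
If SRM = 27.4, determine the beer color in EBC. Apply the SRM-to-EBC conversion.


EBC = SRM · 1.97
EBC = 27.4 · 1.97

53.9780 EBC


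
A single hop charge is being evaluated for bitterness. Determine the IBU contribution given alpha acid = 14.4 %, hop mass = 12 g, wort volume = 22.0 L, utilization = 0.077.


IBU = (α/100)·mass·U·1000 / V
IBU = (14.4/100)·12·0.077·1000 / 22.0

6.0480 IBU


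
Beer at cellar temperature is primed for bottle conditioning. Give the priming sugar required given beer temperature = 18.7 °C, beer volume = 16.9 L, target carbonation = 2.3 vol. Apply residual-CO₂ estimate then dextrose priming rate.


residual = 14.695·(0.01821 + 0.09011·e^(−0.04·T));  sugar = (target − residual)·4.0·V
residual = 14.695·(0.01821 + 0.09011·e^(−0.04·18.7)) = 0.8943
sugar = (2.3 − 0.8943)·4.0·16.9

95.0226 g


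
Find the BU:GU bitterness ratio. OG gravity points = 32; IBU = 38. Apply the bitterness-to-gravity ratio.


BU:GU = IBU / OG_points
BU:GU = 38 / 32

1.1875


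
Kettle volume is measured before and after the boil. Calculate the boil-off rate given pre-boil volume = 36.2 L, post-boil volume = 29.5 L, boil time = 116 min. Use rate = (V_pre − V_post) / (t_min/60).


rate = (36.2 − 29.5) / (116/60)

3.4655 L/hr


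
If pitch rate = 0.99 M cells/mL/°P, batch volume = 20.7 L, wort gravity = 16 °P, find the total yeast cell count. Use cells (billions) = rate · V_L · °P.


cells = 0.99 · 20.7 · 16

327.8880 billion cells


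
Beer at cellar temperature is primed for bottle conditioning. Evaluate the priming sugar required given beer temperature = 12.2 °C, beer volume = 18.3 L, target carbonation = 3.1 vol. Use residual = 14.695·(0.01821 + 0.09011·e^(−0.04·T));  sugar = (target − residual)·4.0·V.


residual = 14.695·(0.01821 + 0.09011·e^(−0.04·12.2)) = 1.0804
sugar = (3.1 − 1.0804)·4.0·18.3

147.8318 g


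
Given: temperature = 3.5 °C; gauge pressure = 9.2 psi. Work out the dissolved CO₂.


vols = (P + 14.695)·(0.01821 + 0.09011·e^(−0.04·T))
vols = (9.2 + 14.695)·(0.01821 + 0.09011·e^(−0.04·3.5))

2.3070 volumes


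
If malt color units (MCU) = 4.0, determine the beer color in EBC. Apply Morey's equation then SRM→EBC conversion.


SRM = 1.4922·MCU^0.6859;  EBC = SRM·1.97
SRM = 1.4922·4.0^0.6859 = 3.8617
EBC = 3.8617·1.97

7.6076 EBC


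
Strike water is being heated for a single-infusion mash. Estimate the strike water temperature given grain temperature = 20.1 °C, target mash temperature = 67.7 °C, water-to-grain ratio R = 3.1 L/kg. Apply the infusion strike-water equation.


T_strike = (0.41/R)·(T_mash − T_grain) + T_mash
T_strike = (0.41/3.1)·(67.7 − 20.1) + 67.7

73.9955 °C


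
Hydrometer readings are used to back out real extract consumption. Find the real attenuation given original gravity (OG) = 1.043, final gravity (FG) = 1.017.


AA = (OG−FG)/(OG−1)·100;  RA = AA·0.8192
AA = (1.043 − 1.017)/(1.043 − 1)·100 = 60.4651
RA = 60.4651·0.8192

49.5330 %


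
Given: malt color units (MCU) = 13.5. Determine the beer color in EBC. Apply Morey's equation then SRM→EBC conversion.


SRM = 1.4922·MCU^0.6859;  EBC = SRM·1.97
SRM = 1.4922·13.5^0.6859 = 8.8945
EBC = 8.8945·1.97

17.5222 EBC


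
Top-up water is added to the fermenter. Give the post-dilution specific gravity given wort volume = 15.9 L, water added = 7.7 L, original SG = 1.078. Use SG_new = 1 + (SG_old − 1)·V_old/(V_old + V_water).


pts = (1.078 − 1)·1000·15.9/(15.9 + 7.7) = 52.5508
SG_new = 1 + 52.5508/1000

1.0526


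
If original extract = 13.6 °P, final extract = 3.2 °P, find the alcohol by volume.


SG = 259/(259 − P);  ABV = (OG − FG)·131.25
OG = 259/(259 − 13.6) = 1.0554
FG = 259/(259 − 3.2) = 1.0125
ABV = (1.0554 − 1.0125)·131.25

5.6319 % ABV


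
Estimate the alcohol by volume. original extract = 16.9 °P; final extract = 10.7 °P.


SG = 259/(259 − P);  ABV = (OG − FG)·131.25
OG = 259/(259 − 16.9) = 1.0698
FG = 259/(259 − 10.7) = 1.0431
ABV = (1.0698 − 1.0431)·131.25

3.5061 % ABV


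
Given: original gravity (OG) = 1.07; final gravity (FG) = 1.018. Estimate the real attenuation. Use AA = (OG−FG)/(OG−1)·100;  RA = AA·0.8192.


AA = (1.07 − 1.018)/(1.07 − 1)·100 = 74.2857
RA = 74.2857·0.8192

60.8549 %


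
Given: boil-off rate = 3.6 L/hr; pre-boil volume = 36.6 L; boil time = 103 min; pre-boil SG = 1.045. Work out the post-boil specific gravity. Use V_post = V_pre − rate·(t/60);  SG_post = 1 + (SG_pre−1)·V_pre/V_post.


V_post = 36.6 − 3.6·(103/60) = 30.4200
SG_post = 1 + (1.045 − 1)·36.6/30.4200

1.0541


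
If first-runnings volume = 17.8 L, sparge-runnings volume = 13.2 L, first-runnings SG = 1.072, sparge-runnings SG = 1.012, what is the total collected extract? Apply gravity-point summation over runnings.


total = Σ (SG_i − 1)·1000·V_i
first = (1.072 − 1)·1000·17.8 = 1281.6000
sparge = (1.012 − 1)·1000·13.2 = 158.4000
total = 1281.6000 + 158.4000

1440.0000 gravity·L


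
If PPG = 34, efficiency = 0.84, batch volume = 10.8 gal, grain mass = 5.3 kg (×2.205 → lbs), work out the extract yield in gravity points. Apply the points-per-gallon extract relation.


points = lbs × PPG × eff / vol
lbs = 5.3 × 2.205 = 11.6865
points = 11.6865 × 34 × 0.84 / 10.8

30.9043 points


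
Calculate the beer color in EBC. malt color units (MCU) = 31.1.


SRM = 1.4922·MCU^0.6859;  EBC = SRM·1.97
SRM = 1.4922·31.1^0.6859 = 15.7656
EBC = 15.7656·1.97

31.0583 EBC


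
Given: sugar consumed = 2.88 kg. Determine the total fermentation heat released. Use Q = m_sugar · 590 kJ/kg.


Q = 2.88 · 590

1699.2000 kJ


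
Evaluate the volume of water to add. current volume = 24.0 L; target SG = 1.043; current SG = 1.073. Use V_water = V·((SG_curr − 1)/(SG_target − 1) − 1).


V_water = 24.0·((1.073 − 1)/(1.043 − 1) − 1)

16.7442 L


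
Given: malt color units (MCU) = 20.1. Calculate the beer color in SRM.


SRM = 1.4922 · MCU^0.6859
SRM = 1.4922 · 20.1^0.6859

11.6866 SRM


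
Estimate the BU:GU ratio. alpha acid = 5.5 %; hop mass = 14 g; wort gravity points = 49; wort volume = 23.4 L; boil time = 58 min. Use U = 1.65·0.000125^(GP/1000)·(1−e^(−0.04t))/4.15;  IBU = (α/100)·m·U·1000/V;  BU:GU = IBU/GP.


U = 1.65·0.000125^(49/1000)·(1−e^(−0.04·58))/4.15 = 0.2308
IBU = (5.5/100)·14·0.2308·1000/23.4 = 7.5951
BU:GU = 7.5951/49

0.1550


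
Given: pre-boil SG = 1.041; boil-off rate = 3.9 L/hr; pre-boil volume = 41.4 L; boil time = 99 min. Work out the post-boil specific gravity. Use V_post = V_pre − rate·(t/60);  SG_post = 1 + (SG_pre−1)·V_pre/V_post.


V_post = 41.4 − 3.9·(99/60) = 34.9650
SG_post = 1 + (1.041 − 1)·41.4/34.9650

1.0485


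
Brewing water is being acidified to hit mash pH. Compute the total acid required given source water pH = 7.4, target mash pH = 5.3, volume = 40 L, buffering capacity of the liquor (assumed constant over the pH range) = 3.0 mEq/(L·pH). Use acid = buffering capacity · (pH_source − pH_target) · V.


acid = 3.0 · (7.4 − 5.3) · 40

252.0000 mEq


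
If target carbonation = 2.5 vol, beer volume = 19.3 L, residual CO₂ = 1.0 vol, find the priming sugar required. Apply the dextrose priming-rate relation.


sugar = (target − residual)·4.0·V
sugar = (2.5 − 1.0)·4.0·19.3

115.8000 g


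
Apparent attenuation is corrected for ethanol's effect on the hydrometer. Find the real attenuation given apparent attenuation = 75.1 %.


RA = AA · 0.8192
RA = 75.1 · 0.8192

61.5219 %


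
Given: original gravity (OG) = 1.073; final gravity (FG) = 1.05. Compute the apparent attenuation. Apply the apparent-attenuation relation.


AA = (OG − FG)/(OG − 1) · 100
AA = (1.073 − 1.05)/(1.073 − 1) · 100

31.5068 %


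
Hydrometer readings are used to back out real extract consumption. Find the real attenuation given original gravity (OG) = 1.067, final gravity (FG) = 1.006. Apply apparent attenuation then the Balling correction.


AA = (OG−FG)/(OG−1)·100;  RA = AA·0.8192
AA = (1.067 − 1.006)/(1.067 − 1)·100 = 91.0448
RA = 91.0448·0.8192

74.5839 %


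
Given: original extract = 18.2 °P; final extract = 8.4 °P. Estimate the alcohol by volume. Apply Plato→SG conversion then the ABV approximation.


SG = 259/(259 − P);  ABV = (OG − FG)·131.25
OG = 259/(259 − 18.2) = 1.0756
FG = 259/(259 − 8.4) = 1.0335
ABV = (1.0756 − 1.0335)·131.25

5.5206 % ABV


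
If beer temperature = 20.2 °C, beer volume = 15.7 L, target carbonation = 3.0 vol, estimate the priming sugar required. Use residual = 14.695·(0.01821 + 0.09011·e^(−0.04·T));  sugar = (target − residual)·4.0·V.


residual = 14.695·(0.01821 + 0.09011·e^(−0.04·20.2)) = 0.8578
sugar = (3.0 − 0.8578)·4.0·15.7

134.5276 g


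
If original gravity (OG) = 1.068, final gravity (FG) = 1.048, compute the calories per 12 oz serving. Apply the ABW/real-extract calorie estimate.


ABW = (OG−FG)·131.25·0.79/FG;  °P = 259 − 259/SG (for OG→OE and FG→AE);  RE = 0.1808·OE + 0.8192·AE;  Cal = (6.9·ABW + 4·(RE−0.1))·FG·3.55
ABW = (1.068 − 1.048)·131.25·0.79/1.048 = 1.9788
OE = 259 − 259/1.068 = 16.4906 °P
AE = 259 − 259/1.048 = 11.8626 °P
RE = 0.1808·16.4906 + 0.8192·11.8626 = 12.6993 °P
Cal = (6.9·1.9788 + 4·(12.6993−0.1))·1.048·3.55

238.2949 kcal


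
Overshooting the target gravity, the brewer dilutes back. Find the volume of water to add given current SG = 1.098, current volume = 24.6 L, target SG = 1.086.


V_water = V·((SG_curr − 1)/(SG_target − 1) − 1)
V_water = 24.6·((1.098 − 1)/(1.086 − 1) − 1)

3.4326 L


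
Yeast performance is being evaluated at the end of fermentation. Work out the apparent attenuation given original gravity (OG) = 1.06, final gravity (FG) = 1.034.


AA = (OG − FG)/(OG − 1) · 100
AA = (1.06 − 1.034)/(1.06 − 1) · 100

43.3333 %


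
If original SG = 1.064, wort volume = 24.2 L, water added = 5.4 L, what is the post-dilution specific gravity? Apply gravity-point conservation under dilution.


SG_new = 1 + (SG_old − 1)·V_old/(V_old + V_water)
pts = (1.064 − 1)·1000·24.2/(24.2 + 5.4) = 52.3243
SG_new = 1 + 52.3243/1000

1.0523


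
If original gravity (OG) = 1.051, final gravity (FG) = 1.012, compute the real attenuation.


AA = (OG−FG)/(OG−1)·100;  RA = AA·0.8192
AA = (1.051 − 1.012)/(1.051 − 1)·100 = 76.4706
RA = 76.4706·0.8192

62.6447 %


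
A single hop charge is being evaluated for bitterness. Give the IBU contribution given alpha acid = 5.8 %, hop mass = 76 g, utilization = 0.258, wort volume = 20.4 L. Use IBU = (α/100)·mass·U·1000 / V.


IBU = (5.8/100)·76·0.258·1000 / 20.4

55.7482 IBU


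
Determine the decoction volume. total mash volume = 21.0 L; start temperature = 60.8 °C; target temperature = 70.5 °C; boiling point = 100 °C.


V_dec = V_total·(T_target − T_start)/(T_boil − T_start)
V_dec = 21.0·(70.5 − 60.8)/(100 − 60.8)

5.1964 L


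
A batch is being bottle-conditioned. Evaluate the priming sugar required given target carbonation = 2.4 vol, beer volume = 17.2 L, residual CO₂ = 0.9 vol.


sugar = (target − residual)·4.0·V
sugar = (2.4 − 0.9)·4.0·17.2

103.2000 g


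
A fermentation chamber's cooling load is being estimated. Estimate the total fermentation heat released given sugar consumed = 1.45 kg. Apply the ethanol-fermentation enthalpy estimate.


Q = m_sugar · 590 kJ/kg
Q = 1.45 · 590

855.5000 kJ


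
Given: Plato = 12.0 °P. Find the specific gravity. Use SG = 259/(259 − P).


SG = 259/(259 − 12.0)

1.0486


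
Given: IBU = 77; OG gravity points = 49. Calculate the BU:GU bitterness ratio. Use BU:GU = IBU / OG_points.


BU:GU = 77 / 49

1.5714


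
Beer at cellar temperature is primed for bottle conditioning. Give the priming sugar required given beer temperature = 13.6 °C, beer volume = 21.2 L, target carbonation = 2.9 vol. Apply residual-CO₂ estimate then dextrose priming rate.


residual = 14.695·(0.01821 + 0.09011·e^(−0.04·T));  sugar = (target − residual)·4.0·V
residual = 14.695·(0.01821 + 0.09011·e^(−0.04·13.6)) = 1.0362
sugar = (2.9 − 1.0362)·4.0·21.2

158.0527 g


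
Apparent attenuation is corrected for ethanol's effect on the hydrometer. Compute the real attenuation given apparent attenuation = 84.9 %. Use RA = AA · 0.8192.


RA = 84.9 · 0.8192

69.5501 %


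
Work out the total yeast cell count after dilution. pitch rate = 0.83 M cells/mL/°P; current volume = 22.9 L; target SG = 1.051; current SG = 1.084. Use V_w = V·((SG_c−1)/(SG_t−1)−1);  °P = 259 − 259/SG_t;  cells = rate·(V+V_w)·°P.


V_w = 22.9·((1.084−1)/(1.051−1)−1) = 14.8176
V_final = 22.9 + 14.8176 = 37.7176
°P = 259 − 259/1.051 = 12.5680
cells = 0.83·37.7176·12.5680

393.4503 billion cells


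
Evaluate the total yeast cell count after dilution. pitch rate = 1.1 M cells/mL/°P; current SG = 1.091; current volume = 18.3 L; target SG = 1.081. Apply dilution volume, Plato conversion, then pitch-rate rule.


V_w = V·((SG_c−1)/(SG_t−1)−1);  °P = 259 − 259/SG_t;  cells = rate·(V+V_w)·°P
V_w = 18.3·((1.091−1)/(1.081−1)−1) = 2.2593
V_final = 18.3 + 2.2593 = 20.5593
°P = 259 − 259/1.081 = 19.4070
cells = 1.1·20.5593·19.4070

438.8936 billion cells


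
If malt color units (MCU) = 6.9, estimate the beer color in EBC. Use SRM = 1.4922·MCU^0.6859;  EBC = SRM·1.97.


SRM = 1.4922·6.9^0.6859 = 5.6130
EBC = 5.6130·1.97

11.0576 EBC


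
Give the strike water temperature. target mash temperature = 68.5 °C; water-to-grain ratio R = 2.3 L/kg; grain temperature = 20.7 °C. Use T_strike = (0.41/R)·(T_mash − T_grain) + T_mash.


T_strike = (0.41/2.3)·(68.5 − 20.7) + 68.5

77.0209 °C


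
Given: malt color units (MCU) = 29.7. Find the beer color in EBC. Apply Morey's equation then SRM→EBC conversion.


SRM = 1.4922·MCU^0.6859;  EBC = SRM·1.97
SRM = 1.4922·29.7^0.6859 = 15.2753
EBC = 15.2753·1.97

30.0924 EBC


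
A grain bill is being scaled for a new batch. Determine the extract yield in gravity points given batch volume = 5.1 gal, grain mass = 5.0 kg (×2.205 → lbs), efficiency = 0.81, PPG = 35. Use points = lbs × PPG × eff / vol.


lbs = 5.0 × 2.205 = 11.0250
points = 11.0250 × 35 × 0.81 / 5.1

61.2860 points
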